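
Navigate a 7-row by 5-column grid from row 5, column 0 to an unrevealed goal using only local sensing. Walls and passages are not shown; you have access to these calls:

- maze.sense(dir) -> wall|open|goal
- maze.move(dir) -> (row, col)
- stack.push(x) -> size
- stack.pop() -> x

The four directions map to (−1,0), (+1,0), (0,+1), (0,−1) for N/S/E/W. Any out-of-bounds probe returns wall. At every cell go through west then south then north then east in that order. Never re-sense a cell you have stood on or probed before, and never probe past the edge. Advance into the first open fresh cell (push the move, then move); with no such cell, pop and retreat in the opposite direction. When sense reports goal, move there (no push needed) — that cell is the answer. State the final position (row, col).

-- 1. maze.sense(south) -> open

-- 2. stack.push(south) -> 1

-- 3. maze.move(south) -> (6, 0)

-- 4. maze.sense(east) -> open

-- 5. stack.push(east) -> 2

-- 6. maze.move(east) -> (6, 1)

-- 7. maze.sense(north) -> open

-- 8. stack.push(north) -> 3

-- 9. maze.move(north) -> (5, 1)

-- 10. maze.sense(north) -> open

-- 11. stack.push(north) -> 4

-- 12. maze.move(north) -> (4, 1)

-- 13. maze.sense(west) -> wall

-- 14. maze.sense(north) -> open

-- 15. stack.push(north) -> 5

-- 16. maze.move(north) -> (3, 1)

-- 17. maze.sense(west) -> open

-- 18. stack.push(west) -> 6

-- 19. maze.move(west) -> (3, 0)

-- 20. maze.sense(north) -> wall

-- 21. stack.pop() -> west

-- 22. maze.move(east) -> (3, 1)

-- 23. maze.sense(north) -> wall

-- 24. maze.sense(east) -> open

-- 25. stack.push(east) -> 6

-- 26. maze.move(east) -> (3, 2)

-- 27. maze.sense(south) -> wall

-- 28. maze.sense(north) -> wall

-- 29. maze.sense(east) -> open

-- 30. stack.push(east) -> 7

-- 31. maze.move(east) -> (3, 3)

-- 32. maze.sense(south) -> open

-- 33. stack.push(south) -> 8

-- 34. maze.move(south) -> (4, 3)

-- 35. maze.sense(south) -> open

-- 36. stack.push(south) -> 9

-- 37. maze.move(south) -> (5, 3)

-- 38. maze.sense(west) -> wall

-- 39. maze.sense(south) -> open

-- 40. stack.push(south) -> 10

-- 41. maze.move(south) -> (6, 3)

-- 42. maze.sense(west) -> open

-- 43. stack.push(west) -> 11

-- 44. maze.move(west) -> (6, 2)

-- 45. stack.pop() -> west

-- 46. maze.move(east) -> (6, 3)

-- 47. maze.sense(east) -> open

-- 48. stack.push(east) -> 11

-- 49. maze.move(east) -> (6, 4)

-- 50. maze.sense(north) -> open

-- 51. stack.push(north) -> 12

-- 52. maze.move(north) -> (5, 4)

-- 53. maze.sense(north) -> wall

-- 54. stack.pop() -> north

-- 55. maze.move(south) -> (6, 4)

-- 56. stack.pop() -> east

-- 57. maze.move(west) -> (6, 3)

-- 58. stack.pop() -> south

-- 59. maze.move(north) -> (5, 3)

-- 60. stack.pop() -> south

-- 61. maze.move(north) -> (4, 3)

-- 62. stack.pop() -> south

-- 63. maze.move(north) -> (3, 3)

-- 64. maze.sense(north) -> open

-- 65. stack.push(north) -> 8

-- 66. maze.move(north) -> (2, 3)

-- 67. maze.sense(north) -> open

-- 68. stack.push(north) -> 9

-- 69. maze.move(north) -> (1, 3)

-- 70. maze.sense(west) -> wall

-- 71. maze.sense(north) -> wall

-- 72. maze.sense(east) -> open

-- 73. stack.push(east) -> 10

-- 74. maze.move(east) -> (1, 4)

-- 75. maze.sense(south) -> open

-- 76. stack.push(south) -> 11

-- 77. maze.move(south) -> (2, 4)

-- 78. maze.sense(south) -> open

-- 79. stack.push(south) -> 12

-- 80. maze.move(south) -> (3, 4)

-- 81. stack.pop() -> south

-- 82. maze.move(north) -> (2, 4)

-- 83. stack.pop() -> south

-- 84. maze.move(north) -> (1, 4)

-- 85. maze.sense(north) -> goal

-- 86. maze.move(north) -> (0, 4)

Answer: (0, 4)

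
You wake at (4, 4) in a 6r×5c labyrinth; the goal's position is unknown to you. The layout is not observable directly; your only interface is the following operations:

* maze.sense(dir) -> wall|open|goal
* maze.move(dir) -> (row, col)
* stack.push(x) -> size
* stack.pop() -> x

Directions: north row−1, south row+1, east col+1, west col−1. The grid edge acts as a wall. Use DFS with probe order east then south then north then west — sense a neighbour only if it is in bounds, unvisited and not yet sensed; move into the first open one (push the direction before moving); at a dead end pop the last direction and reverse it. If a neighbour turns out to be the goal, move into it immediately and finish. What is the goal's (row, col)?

% maze.sense(south) : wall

% maze.sense(north) : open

% stack.push(north) : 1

% maze.move(north) : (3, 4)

% maze.sense(north) : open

% stack.push(north) : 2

% maze.move(north) : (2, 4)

% maze.sense(north) : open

% stack.push(north) : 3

% maze.move(north) : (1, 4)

% maze.sense(north) : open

% stack.push(north) : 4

% maze.move(north) : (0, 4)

% maze.sense(west) : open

% stack.push(west) : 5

% maze.move(west) : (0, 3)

% maze.sense(south) : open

% stack.push(south) : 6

% maze.move(south) : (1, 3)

% maze.sense(south) : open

% stack.push(south) : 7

% maze.move(south) : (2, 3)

% maze.sense(south) : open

% stack.push(south) : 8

% maze.move(south) : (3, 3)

% maze.sense(south) : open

% stack.push(south) : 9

% maze.move(south) : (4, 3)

% maze.sense(south) : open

% stack.push(south) : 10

% maze.move(south) : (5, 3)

% maze.sense(west) : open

% stack.push(west) : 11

% maze.move(west) : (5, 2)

% maze.sense(north) : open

% stack.push(north) : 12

% maze.move(north) : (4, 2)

% maze.sense(north) : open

% stack.push(north) : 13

% maze.move(north) : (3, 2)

% maze.sense(north) : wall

% maze.sense(west) : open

% stack.push(west) : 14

% maze.move(west) : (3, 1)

% maze.sense(south) : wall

% maze.sense(north) : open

% stack.push(north) : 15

% maze.move(north) : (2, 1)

% maze.sense(north) : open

% stack.push(north) : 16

% maze.move(north) : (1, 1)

% maze.sense(east) : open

% stack.push(east) : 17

% maze.move(east) : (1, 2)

% maze.sense(north) : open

% stack.push(north) : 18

% maze.move(north) : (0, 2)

% maze.sense(west) : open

% stack.push(west) : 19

% maze.move(west) : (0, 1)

% maze.sense(west) : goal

% maze.move(west) : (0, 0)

Answer: (0, 0)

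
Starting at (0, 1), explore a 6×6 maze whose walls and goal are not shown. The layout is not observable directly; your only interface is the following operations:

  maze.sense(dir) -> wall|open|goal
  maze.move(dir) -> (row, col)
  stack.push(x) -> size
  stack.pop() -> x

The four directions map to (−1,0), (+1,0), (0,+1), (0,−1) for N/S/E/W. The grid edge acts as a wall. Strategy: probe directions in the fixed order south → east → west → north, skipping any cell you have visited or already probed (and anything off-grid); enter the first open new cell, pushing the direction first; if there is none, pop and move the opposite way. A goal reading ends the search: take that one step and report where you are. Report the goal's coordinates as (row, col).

I invoke maze.sense with dir='south', yielding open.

I invoke stack.push with x='south', — result: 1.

I call maze.move with dir='south', : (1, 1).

I invoke maze.sense with dir='south', giving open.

I use stack.push with x='south', which returns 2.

I try maze.move with dir='south', yielding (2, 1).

Next I call maze.sense with dir='south', — result: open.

I run stack.push with x='south', and observe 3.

Invoking maze.move with dir='south', — result: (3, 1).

Calling maze.sense with dir='south', → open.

I invoke stack.push with x='south', and observe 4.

I call maze.move with dir='south', and get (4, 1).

Now I run maze.sense with dir='south', → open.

Next I call stack.push with x='south', — result: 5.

I run maze.move with dir='south', and see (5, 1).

I invoke maze.sense with dir='east', giving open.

I invoke stack.push with x='east', which returns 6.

Then maze.move with dir='east', and get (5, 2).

Then maze.sense with dir='east', yielding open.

I invoke stack.push with x='east', which returns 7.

Next I call maze.move with dir='east', and get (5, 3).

I try maze.sense with dir='east', → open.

I call stack.push with x='east', → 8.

Next I call maze.move with dir='east', giving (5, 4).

Calling maze.sense with dir='east', → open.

Invoking stack.push with x='east', which returns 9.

Then maze.move with dir='east', and observe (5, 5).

Invoking maze.sense with dir='north', and get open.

Then stack.push with x='north', and get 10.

I call maze.move with dir='north', → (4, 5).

Then maze.sense with dir='west', → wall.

Calling maze.sense with dir='north', — result: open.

Next I call stack.push with x='north', which returns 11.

Now I run maze.move with dir='north', which returns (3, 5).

I try maze.sense with dir='west', — result: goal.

Calling maze.move with dir='west', yielding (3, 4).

Answer: (3, 4)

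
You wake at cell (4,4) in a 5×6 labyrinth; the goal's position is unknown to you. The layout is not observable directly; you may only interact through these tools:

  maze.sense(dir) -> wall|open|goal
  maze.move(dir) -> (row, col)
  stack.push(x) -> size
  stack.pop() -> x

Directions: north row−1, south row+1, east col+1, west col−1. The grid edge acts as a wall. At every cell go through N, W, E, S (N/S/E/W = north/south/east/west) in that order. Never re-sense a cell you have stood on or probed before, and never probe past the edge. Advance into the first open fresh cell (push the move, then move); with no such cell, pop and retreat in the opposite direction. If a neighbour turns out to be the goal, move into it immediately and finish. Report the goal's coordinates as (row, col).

# maze.sense(dir→north) : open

# stack.push(x→north) : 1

# maze.move(dir→north) : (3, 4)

# maze.sense(dir→north) : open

# stack.push(x→north) : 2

# maze.move(dir→north) : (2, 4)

# maze.sense(dir→north) : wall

# maze.sense(dir→west) : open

# stack.push(x→west) : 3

# maze.move(dir→west) : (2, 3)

# maze.sense(dir→north) : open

# stack.push(x→north) : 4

# maze.move(dir→north) : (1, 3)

# maze.sense(dir→north) : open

# stack.push(x→north) : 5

# maze.move(dir→north) : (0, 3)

# maze.sense(dir→west) : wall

# maze.sense(dir→east) : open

# stack.push(x→east) : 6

# maze.move(dir→east) : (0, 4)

# maze.sense(dir→east) : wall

# stack.pop() : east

# maze.move(dir→west) : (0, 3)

# stack.pop() : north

# maze.move(dir→south) : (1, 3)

# maze.sense(dir→west) : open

# stack.push(x→west) : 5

# maze.move(dir→west) : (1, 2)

# maze.sense(dir→west) : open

# stack.push(x→west) : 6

# maze.move(dir→west) : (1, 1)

# maze.sense(dir→north) : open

# stack.push(x→north) : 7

# maze.move(dir→north) : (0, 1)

# maze.sense(dir→west) : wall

# stack.pop() : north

# maze.move(dir→south) : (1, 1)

# maze.sense(dir→west) : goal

# maze.move(dir→west) : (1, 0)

Answer: (1, 0)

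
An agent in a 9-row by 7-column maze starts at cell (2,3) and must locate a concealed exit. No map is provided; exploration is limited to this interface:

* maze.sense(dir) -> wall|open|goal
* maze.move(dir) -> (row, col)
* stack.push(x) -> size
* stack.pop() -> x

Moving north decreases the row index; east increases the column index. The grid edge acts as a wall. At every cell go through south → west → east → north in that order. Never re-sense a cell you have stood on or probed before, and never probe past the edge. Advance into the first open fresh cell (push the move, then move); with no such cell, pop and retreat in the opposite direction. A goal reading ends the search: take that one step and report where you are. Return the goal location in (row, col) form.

;; maze.sense(dir: south) : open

;; stack.push(x: south) : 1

;; maze.move(dir: south) : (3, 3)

;; maze.sense(dir: south) : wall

;; maze.sense(dir: west) : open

;; stack.push(x: west) : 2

;; maze.move(dir: west) : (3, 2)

;; maze.sense(dir: south) : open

;; stack.push(x: south) : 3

;; maze.move(dir: south) : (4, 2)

;; maze.sense(dir: south) : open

;; stack.push(x: south) : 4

;; maze.move(dir: south) : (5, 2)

;; maze.sense(dir: south) : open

;; stack.push(x: south) : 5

;; maze.move(dir: south) : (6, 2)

;; maze.sense(dir: south) : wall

;; maze.sense(dir: west) : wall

;; maze.sense(dir: east) : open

;; stack.push(x: east) : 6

;; maze.move(dir: east) : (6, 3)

;; maze.sense(dir: south) : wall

;; maze.sense(dir: east) : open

;; stack.push(x: east) : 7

;; maze.move(dir: east) : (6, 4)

;; maze.sense(dir: south) : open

;; stack.push(x: south) : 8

;; maze.move(dir: south) : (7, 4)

;; maze.sense(dir: south) : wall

;; maze.sense(dir: east) : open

;; stack.push(x: east) : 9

;; maze.move(dir: east) : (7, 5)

;; maze.sense(dir: south) : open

;; stack.push(x: south) : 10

;; maze.move(dir: south) : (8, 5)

;; maze.sense(dir: east) : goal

;; maze.move(dir: east) : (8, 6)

Answer: (8, 6)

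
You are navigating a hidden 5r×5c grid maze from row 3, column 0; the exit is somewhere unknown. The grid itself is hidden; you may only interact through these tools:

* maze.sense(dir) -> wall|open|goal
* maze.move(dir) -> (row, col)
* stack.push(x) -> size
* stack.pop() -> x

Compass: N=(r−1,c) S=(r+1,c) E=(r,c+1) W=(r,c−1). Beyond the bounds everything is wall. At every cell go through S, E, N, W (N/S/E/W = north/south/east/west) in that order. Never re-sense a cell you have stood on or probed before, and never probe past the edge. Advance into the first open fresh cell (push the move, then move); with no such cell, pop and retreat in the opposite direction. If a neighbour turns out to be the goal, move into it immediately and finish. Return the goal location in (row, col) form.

I invoke sense passing dir=south, yielding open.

Then push passing x=south, — result: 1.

I invoke move passing dir=south, giving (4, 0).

I try sense passing dir=east, and get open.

I try push passing x=east, and get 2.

I call move passing dir=east, giving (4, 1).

Now I run sense passing dir=east, and get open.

Then push passing x=east, : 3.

I invoke move passing dir=east, and see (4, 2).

I try sense passing dir=east, : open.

I run push passing x=east, and see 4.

Then move passing dir=east, yielding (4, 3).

Invoking sense passing dir=east, which returns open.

I use push passing x=east, and see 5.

I use move passing dir=east, and observe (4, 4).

Now I run sense passing dir=north, : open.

Invoking push passing x=north, yielding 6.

I invoke move passing dir=north, and see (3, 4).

I call sense passing dir=north, giving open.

Next I call push passing x=north, → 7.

I call move passing dir=north, and observe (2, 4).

I call sense passing dir=north, and get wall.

I invoke sense passing dir=west, and see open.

I call push passing x=west, giving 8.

Next I call move passing dir=west, and observe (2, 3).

I run sense passing dir=south, and get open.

I call push passing x=south, and observe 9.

I call move passing dir=south, giving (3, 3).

Invoking sense passing dir=west, → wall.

Then pop, yielding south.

Invoking move passing dir=north, — result: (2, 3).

I try sense passing dir=north, yielding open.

I run push passing x=north, → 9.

Next I call move passing dir=north, which returns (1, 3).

I use sense passing dir=north, — result: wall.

Then sense passing dir=west, and get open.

Now I run push passing x=west, which returns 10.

Now I run move passing dir=west, yielding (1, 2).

Calling sense passing dir=south, which returns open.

Invoking push passing x=south, : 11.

Calling move passing dir=south, giving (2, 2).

I invoke sense passing dir=west, : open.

Then push passing x=west, and see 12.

Now I run move passing dir=west, and get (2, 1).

Calling sense passing dir=south, : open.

Invoking push passing x=south, : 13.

I try move passing dir=south, which returns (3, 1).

I use pop, which returns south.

I try move passing dir=north, : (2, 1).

I try sense passing dir=north, — result: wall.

I run sense passing dir=west, → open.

I call push passing x=west, → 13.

I run move passing dir=west, and get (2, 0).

Using sense passing dir=north, which returns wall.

I try pop, which returns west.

Then move passing dir=east, → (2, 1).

I invoke pop, giving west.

Next I call move passing dir=east, which returns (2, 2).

I call pop(), : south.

I invoke move passing dir=north, and observe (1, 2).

Then sense passing dir=north, which returns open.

Using push passing x=north, giving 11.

I invoke move passing dir=north, → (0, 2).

Invoking sense passing dir=west, : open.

I run push passing x=west, → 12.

Now I run move passing dir=west, which returns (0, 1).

Using sense passing dir=west, giving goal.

Calling move passing dir=west, which returns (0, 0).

Answer: (0, 0)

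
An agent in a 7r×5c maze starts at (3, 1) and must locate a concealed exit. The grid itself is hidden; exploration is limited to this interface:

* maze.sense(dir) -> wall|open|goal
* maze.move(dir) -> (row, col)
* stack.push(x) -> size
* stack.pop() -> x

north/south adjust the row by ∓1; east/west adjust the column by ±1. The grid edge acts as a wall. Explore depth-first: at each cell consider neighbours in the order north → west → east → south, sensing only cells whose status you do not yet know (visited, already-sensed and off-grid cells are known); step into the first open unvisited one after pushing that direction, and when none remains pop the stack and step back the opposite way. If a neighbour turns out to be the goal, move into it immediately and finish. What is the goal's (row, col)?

>>> sense dir: north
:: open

>>> push x: north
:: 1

>>> move dir: north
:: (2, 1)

>>> sense dir: north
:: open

>>> push x: north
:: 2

>>> move dir: north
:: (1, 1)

>>> sense dir: north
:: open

>>> push x: north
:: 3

>>> move dir: north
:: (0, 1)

>>> sense dir: west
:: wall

>>> sense dir: east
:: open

>>> push x: east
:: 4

>>> move dir: east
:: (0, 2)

>>> sense dir: east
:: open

>>> push x: east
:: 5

>>> move dir: east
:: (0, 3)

>>> sense dir: east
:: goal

>>> move dir: east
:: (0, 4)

Answer: (0, 4)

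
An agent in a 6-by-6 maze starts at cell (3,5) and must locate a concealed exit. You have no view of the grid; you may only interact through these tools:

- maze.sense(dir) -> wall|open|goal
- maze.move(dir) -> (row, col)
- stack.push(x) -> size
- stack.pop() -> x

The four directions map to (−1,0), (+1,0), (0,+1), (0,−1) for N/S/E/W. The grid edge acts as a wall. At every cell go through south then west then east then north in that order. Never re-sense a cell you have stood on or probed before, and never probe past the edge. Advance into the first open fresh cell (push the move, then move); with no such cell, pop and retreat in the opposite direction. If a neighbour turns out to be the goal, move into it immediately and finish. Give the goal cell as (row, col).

I run maze.sense passing south, and see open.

Next I call stack.push passing south, which returns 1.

Now I run maze.move passing south, yielding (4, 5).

I call maze.sense passing south, which returns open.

Then stack.push passing south, yielding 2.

Now I run maze.move passing south, and observe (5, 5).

I run maze.sense passing west, yielding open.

Then stack.push passing west, which returns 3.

I try maze.move passing west, — result: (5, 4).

Calling maze.sense passing west, yielding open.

I try stack.push passing west, : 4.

Then maze.move passing west, and observe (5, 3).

I use maze.sense passing west, giving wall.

I invoke maze.sense passing north, which returns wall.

I try stack.pop(), — result: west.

I run maze.move passing east, and see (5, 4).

Now I run maze.sense passing north, and see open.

I invoke stack.push passing north, which returns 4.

Now I run maze.move passing north, giving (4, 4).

Using maze.sense passing north, — result: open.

I call stack.push passing north, : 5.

I invoke maze.move passing north, → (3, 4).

I try maze.sense passing west, and observe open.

Next I call stack.push passing west, and see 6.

I use maze.move passing west, → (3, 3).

I try maze.sense passing west, → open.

I try stack.push passing west, yielding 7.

Then maze.move passing west, which returns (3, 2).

I try maze.sense passing south, giving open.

I invoke stack.push passing south, and observe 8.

Next I call maze.move passing south, — result: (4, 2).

I use maze.sense passing west, → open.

Now I run stack.push passing west, and get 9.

Calling maze.move passing west, yielding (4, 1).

I invoke maze.sense passing south, which returns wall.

I invoke maze.sense passing west, — result: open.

Next I call stack.push passing west, → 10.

Next I call maze.move passing west, which returns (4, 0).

I use maze.sense passing south, — result: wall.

I call maze.sense passing north, → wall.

Invoking stack.pop, : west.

Next I call maze.move passing east, → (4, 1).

Then maze.sense passing north, yielding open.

Using stack.push passing north, and get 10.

Using maze.move passing north, and get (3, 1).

I invoke maze.sense passing north, and get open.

Invoking stack.push passing north, and get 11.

Invoking maze.move passing north, giving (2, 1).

I use maze.sense passing west, — result: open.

Then stack.push passing west, and see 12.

Calling maze.move passing west, and get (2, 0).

I use maze.sense passing north, which returns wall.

I invoke stack.pop, which returns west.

Using maze.move passing east, : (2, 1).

Calling maze.sense passing east, : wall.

I invoke maze.sense passing north, and observe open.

I run stack.push passing north, — result: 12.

Now I run maze.move passing north, : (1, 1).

I call maze.sense passing east, giving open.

I call stack.push passing east, — result: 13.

Next I call maze.move passing east, — result: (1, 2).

Next I call maze.sense passing east, — result: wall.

I call maze.sense passing north, which returns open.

Invoking stack.push passing north, and see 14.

I run maze.move passing north, and get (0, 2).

Using maze.sense passing west, which returns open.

I call stack.push passing west, and observe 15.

Now I run maze.move passing west, which returns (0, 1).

I call maze.sense passing west, which returns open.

Now I run stack.push passing west, → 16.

Now I run maze.move passing west, and see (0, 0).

Next I call stack.pop, : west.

Next I call maze.move passing east, → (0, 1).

Next I call stack.pop, and see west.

Next I call maze.move passing east, : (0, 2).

Then maze.sense passing east, giving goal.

I try maze.move passing east, and see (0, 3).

Answer: (0, 3)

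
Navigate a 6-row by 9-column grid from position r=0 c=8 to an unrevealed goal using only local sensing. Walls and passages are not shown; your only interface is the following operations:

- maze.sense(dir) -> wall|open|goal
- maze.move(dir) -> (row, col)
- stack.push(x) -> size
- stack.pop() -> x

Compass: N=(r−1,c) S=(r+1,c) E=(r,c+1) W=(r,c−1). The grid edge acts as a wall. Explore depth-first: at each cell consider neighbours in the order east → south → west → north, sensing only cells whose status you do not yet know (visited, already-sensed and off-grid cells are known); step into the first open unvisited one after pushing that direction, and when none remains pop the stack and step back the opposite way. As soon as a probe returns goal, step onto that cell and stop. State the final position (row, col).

Using maze.sense with dir='south', → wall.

Next I call maze.sense with dir='west', — result: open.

Invoking stack.push with x='west', and see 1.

I use maze.move with dir='west', which returns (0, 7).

Using maze.sense with dir='south', and get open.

Now I run stack.push with x='south', and get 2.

I try maze.move with dir='south', → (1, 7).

I invoke maze.sense with dir='south', — result: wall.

I invoke maze.sense with dir='west', yielding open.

I call stack.push with x='west', yielding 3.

I use maze.move with dir='west', and see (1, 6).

I call maze.sense with dir='south', : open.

Invoking stack.push with x='south', giving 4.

Next I call maze.move with dir='south', yielding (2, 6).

I run maze.sense with dir='south', which returns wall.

I use maze.sense with dir='west', → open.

I use stack.push with x='west', — result: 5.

Calling maze.move with dir='west', yielding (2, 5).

Invoking maze.sense with dir='south', giving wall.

I run maze.sense with dir='west', → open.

I call stack.push with x='west', : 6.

I invoke maze.move with dir='west', giving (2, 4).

Calling maze.sense with dir='south', giving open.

Next I call stack.push with x='south', : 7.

I invoke maze.move with dir='south', : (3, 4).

I call maze.sense with dir='south', giving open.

I call stack.push with x='south', giving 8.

I try maze.move with dir='south', yielding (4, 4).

Next I call maze.sense with dir='east', yielding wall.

Invoking maze.sense with dir='south', which returns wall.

Calling maze.sense with dir='west', giving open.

Then stack.push with x='west', — result: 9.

Using maze.move with dir='west', giving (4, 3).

Calling maze.sense with dir='south', and see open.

Using stack.push with x='south', and see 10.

Now I run maze.move with dir='south', — result: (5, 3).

Next I call maze.sense with dir='west', and get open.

Invoking stack.push with x='west', : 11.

Calling maze.move with dir='west', — result: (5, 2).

I run maze.sense with dir='west', giving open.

I run stack.push with x='west', yielding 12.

Now I run maze.move with dir='west', — result: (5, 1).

Invoking maze.sense with dir='west', yielding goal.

Then maze.move with dir='west', : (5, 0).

Answer: (5, 0)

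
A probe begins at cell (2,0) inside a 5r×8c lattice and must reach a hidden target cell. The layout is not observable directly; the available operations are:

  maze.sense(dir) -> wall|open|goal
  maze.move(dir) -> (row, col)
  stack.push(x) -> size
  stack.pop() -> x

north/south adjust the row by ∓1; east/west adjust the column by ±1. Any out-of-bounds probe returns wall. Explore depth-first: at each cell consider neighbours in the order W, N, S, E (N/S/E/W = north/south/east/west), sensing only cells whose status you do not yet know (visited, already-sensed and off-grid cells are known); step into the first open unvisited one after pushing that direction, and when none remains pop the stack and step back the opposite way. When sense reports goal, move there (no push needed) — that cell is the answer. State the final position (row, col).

-> maze.sense(dir: north)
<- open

-> stack.push(x: north)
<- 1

-> maze.move(dir: north)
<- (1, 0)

-> maze.sense(dir: north)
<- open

-> stack.push(x: north)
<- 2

-> maze.move(dir: north)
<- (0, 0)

-> maze.sense(dir: east)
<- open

-> stack.push(x: east)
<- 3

-> maze.move(dir: east)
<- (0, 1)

-> maze.sense(dir: south)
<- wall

-> maze.sense(dir: east)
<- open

-> stack.push(x: east)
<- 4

-> maze.move(dir: east)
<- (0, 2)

-> maze.sense(dir: south)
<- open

-> stack.push(x: south)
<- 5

-> maze.move(dir: south)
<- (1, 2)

-> maze.sense(dir: south)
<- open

-> stack.push(x: south)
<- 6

-> maze.move(dir: south)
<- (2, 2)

-> maze.sense(dir: west)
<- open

-> stack.push(x: west)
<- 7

-> maze.move(dir: west)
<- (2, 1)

-> maze.sense(dir: south)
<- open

-> stack.push(x: south)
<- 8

-> maze.move(dir: south)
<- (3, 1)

-> maze.sense(dir: west)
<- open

-> stack.push(x: west)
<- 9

-> maze.move(dir: west)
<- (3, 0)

-> maze.sense(dir: south)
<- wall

-> stack.pop()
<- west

-> maze.move(dir: east)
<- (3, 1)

-> maze.sense(dir: south)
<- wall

-> maze.sense(dir: east)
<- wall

-> stack.pop()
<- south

-> maze.move(dir: north)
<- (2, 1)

-> stack.pop()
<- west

-> maze.move(dir: east)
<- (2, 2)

-> maze.sense(dir: east)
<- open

-> stack.push(x: east)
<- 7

-> maze.move(dir: east)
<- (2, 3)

-> maze.sense(dir: north)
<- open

-> stack.push(x: north)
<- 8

-> maze.move(dir: north)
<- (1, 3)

-> maze.sense(dir: north)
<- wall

-> maze.sense(dir: east)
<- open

-> stack.push(x: east)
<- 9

-> maze.move(dir: east)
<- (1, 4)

-> maze.sense(dir: north)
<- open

-> stack.push(x: north)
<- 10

-> maze.move(dir: north)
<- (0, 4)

-> maze.sense(dir: east)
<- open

-> stack.push(x: east)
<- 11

-> maze.move(dir: east)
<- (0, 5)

-> maze.sense(dir: south)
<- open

-> stack.push(x: south)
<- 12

-> maze.move(dir: south)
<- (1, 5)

-> maze.sense(dir: south)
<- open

-> stack.push(x: south)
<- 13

-> maze.move(dir: south)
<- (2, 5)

-> maze.sense(dir: west)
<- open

-> stack.push(x: west)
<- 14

-> maze.move(dir: west)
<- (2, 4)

-> maze.sense(dir: south)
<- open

-> stack.push(x: south)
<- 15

-> maze.move(dir: south)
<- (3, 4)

-> maze.sense(dir: west)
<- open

-> stack.push(x: west)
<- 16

-> maze.move(dir: west)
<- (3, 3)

-> maze.sense(dir: south)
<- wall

-> stack.pop()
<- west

-> maze.move(dir: east)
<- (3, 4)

-> maze.sense(dir: south)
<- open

-> stack.push(x: south)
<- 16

-> maze.move(dir: south)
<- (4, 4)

-> maze.sense(dir: east)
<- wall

-> stack.pop()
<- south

-> maze.move(dir: north)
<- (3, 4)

-> maze.sense(dir: east)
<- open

-> stack.push(x: east)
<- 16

-> maze.move(dir: east)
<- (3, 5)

-> maze.sense(dir: east)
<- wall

-> stack.pop()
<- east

-> maze.move(dir: west)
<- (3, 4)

-> stack.pop()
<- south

-> maze.move(dir: north)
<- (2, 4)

-> stack.pop()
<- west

-> maze.move(dir: east)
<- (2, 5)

-> maze.sense(dir: east)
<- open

-> stack.push(x: east)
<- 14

-> maze.move(dir: east)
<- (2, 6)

-> maze.sense(dir: north)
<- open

-> stack.push(x: north)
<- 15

-> maze.move(dir: north)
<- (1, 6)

-> maze.sense(dir: north)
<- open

-> stack.push(x: north)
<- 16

-> maze.move(dir: north)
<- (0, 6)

-> maze.sense(dir: east)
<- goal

-> maze.move(dir: east)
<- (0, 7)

Answer: (0, 7)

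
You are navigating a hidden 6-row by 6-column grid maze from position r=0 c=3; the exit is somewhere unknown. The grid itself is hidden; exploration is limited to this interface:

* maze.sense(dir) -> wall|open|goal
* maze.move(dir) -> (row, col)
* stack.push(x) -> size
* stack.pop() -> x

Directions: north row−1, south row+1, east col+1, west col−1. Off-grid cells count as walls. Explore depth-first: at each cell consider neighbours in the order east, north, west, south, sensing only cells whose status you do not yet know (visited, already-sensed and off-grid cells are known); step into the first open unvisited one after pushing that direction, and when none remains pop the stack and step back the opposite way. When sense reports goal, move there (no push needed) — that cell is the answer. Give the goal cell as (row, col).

Then sense(dir='east'), giving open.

I try push(x='east'), yielding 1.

Invoking move(dir='east'), : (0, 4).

I try sense(dir='east'), and observe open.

I call push(x='east'), : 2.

Invoking move(dir='east'), which returns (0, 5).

Now I run sense(dir='south'), yielding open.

Calling push(x='south'), : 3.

I run move(dir='south'), : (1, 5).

I run sense(dir='west'), → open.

Using push(x='west'), → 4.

Now I run move(dir='west'), and observe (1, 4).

I run sense(dir='west'), — result: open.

Calling push(x='west'), yielding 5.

I call move(dir='west'), giving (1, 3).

I run sense(dir='west'), yielding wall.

I call sense(dir='south'), → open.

Invoking push(x='south'), → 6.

Using move(dir='south'), giving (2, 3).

Calling sense(dir='east'), and see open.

Using push(x='east'), : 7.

I call move(dir='east'), and see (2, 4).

Calling sense(dir='east'), — result: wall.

Invoking sense(dir='south'), yielding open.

Invoking push(x='south'), and observe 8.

I invoke move(dir='south'), which returns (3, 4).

Then sense(dir='east'), giving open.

Next I call push(x='east'), which returns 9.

I use move(dir='east'), and observe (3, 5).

Next I call sense(dir='south'), yielding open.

Now I run push(x='south'), giving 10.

Next I call move(dir='south'), → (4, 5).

I run sense(dir='west'), yielding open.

Calling push(x='west'), : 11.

Using move(dir='west'), — result: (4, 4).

Invoking sense(dir='west'), and see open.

Invoking push(x='west'), — result: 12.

Using move(dir='west'), and see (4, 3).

I run sense(dir='north'), yielding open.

Using push(x='north'), and observe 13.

Using move(dir='north'), and see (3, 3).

Invoking sense(dir='west'), yielding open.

I call push(x='west'), giving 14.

Calling move(dir='west'), → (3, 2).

Now I run sense(dir='north'), giving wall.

Using sense(dir='west'), and observe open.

Next I call push(x='west'), → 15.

I invoke move(dir='west'), giving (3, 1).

I use sense(dir='north'), giving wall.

I invoke sense(dir='west'), and get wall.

Now I run sense(dir='south'), and see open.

Then push(x='south'), and observe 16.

Using move(dir='south'), → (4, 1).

Now I run sense(dir='east'), yielding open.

I invoke push(x='east'), : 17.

Then move(dir='east'), and see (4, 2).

Then sense(dir='south'), — result: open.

Next I call push(x='south'), and observe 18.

I invoke move(dir='south'), — result: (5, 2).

Invoking sense(dir='east'), yielding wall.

Then sense(dir='west'), : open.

Now I run push(x='west'), and see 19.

I run move(dir='west'), and observe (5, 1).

I try sense(dir='west'), which returns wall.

Using pop(), — result: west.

Using move(dir='east'), : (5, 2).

Invoking pop, yielding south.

I use move(dir='north'), and observe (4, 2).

I invoke pop(), giving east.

Invoking move(dir='west'), and see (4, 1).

Now I run sense(dir='west'), — result: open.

I invoke push(x='west'), yielding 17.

I invoke move(dir='west'), which returns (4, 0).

Using pop(), and get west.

I use move(dir='east'), → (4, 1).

Then pop(), yielding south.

Calling move(dir='north'), which returns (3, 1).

Next I call pop, which returns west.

Now I run move(dir='east'), — result: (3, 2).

Using pop, and see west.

Invoking move(dir='east'), and observe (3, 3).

I invoke pop(), and get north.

I invoke move(dir='south'), and see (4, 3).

I run pop(), yielding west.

Using move(dir='east'), → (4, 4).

I call sense(dir='south'), and see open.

Calling push(x='south'), giving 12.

Invoking move(dir='south'), : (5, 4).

Next I call sense(dir='east'), → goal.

Next I call move(dir='east'), and see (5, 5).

Answer: (5, 5)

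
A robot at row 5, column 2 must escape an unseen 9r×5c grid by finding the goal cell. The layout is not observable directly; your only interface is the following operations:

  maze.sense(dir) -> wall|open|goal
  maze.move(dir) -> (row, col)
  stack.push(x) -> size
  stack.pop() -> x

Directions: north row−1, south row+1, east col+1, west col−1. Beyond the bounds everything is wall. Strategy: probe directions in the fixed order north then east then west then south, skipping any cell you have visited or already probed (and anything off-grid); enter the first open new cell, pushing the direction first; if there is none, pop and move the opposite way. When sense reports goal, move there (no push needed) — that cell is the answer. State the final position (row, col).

CALL sense[dir=north]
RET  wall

CALL sense[dir=east]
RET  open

CALL push[x=east]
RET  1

CALL move[dir=east]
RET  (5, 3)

CALL sense[dir=north]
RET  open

CALL push[x=north]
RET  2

CALL move[dir=north]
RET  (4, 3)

CALL sense[dir=north]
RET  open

CALL push[x=north]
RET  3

CALL move[dir=north]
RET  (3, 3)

CALL sense[dir=north]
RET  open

CALL push[x=north]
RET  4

CALL move[dir=north]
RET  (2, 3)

CALL sense[dir=north]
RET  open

CALL push[x=north]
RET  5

CALL move[dir=north]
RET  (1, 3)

CALL sense[dir=north]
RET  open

CALL push[x=north]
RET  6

CALL move[dir=north]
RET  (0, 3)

CALL sense[dir=east]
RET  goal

CALL move[dir=east]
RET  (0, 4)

Answer: (0, 4)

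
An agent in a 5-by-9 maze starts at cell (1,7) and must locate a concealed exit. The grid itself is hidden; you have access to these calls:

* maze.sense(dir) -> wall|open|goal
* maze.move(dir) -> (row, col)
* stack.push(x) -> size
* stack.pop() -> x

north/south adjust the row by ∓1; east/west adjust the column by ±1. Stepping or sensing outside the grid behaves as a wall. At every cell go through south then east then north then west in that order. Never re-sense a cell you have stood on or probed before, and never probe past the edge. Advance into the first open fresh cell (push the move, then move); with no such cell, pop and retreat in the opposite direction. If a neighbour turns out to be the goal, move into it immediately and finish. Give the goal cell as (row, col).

-> maze.sense(dir: south)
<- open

-> stack.push(x: south)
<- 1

-> maze.move(dir: south)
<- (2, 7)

-> maze.sense(dir: south)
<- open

-> stack.push(x: south)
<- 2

-> maze.move(dir: south)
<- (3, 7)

-> maze.sense(dir: south)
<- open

-> stack.push(x: south)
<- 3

-> maze.move(dir: south)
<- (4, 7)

-> maze.sense(dir: east)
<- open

-> stack.push(x: east)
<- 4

-> maze.move(dir: east)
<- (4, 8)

-> maze.sense(dir: north)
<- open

-> stack.push(x: north)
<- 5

-> maze.move(dir: north)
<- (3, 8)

-> maze.sense(dir: north)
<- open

-> stack.push(x: north)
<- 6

-> maze.move(dir: north)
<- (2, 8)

-> maze.sense(dir: north)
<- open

-> stack.push(x: north)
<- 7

-> maze.move(dir: north)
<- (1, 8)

-> maze.sense(dir: north)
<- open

-> stack.push(x: north)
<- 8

-> maze.move(dir: north)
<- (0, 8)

-> maze.sense(dir: west)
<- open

-> stack.push(x: west)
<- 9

-> maze.move(dir: west)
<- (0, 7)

-> maze.sense(dir: west)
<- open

-> stack.push(x: west)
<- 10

-> maze.move(dir: west)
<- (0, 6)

-> maze.sense(dir: south)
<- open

-> stack.push(x: south)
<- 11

-> maze.move(dir: south)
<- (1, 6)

-> maze.sense(dir: south)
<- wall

-> maze.sense(dir: west)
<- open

-> stack.push(x: west)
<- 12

-> maze.move(dir: west)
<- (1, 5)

-> maze.sense(dir: south)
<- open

-> stack.push(x: south)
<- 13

-> maze.move(dir: south)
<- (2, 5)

-> maze.sense(dir: south)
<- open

-> stack.push(x: south)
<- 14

-> maze.move(dir: south)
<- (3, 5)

-> maze.sense(dir: south)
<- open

-> stack.push(x: south)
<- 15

-> maze.move(dir: south)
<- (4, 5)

-> maze.sense(dir: east)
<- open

-> stack.push(x: east)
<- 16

-> maze.move(dir: east)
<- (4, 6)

-> maze.sense(dir: north)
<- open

-> stack.push(x: north)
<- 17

-> maze.move(dir: north)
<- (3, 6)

-> stack.pop()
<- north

-> maze.move(dir: south)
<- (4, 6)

-> stack.pop()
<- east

-> maze.move(dir: west)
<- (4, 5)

-> maze.sense(dir: west)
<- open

-> stack.push(x: west)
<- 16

-> maze.move(dir: west)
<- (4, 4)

-> maze.sense(dir: north)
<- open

-> stack.push(x: north)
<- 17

-> maze.move(dir: north)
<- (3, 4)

-> maze.sense(dir: north)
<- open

-> stack.push(x: north)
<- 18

-> maze.move(dir: north)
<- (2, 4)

-> maze.sense(dir: north)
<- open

-> stack.push(x: north)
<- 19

-> maze.move(dir: north)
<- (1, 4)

-> maze.sense(dir: north)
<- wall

-> maze.sense(dir: west)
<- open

-> stack.push(x: west)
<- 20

-> maze.move(dir: west)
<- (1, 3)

-> maze.sense(dir: south)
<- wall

-> maze.sense(dir: north)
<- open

-> stack.push(x: north)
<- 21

-> maze.move(dir: north)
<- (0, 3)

-> maze.sense(dir: west)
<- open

-> stack.push(x: west)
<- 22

-> maze.move(dir: west)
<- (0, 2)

-> maze.sense(dir: south)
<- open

-> stack.push(x: south)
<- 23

-> maze.move(dir: south)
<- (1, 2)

-> maze.sense(dir: south)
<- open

-> stack.push(x: south)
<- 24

-> maze.move(dir: south)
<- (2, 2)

-> maze.sense(dir: south)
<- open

-> stack.push(x: south)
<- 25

-> maze.move(dir: south)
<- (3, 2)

-> maze.sense(dir: south)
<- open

-> stack.push(x: south)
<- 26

-> maze.move(dir: south)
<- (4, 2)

-> maze.sense(dir: east)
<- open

-> stack.push(x: east)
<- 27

-> maze.move(dir: east)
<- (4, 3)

-> maze.sense(dir: north)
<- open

-> stack.push(x: north)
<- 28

-> maze.move(dir: north)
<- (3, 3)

-> stack.pop()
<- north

-> maze.move(dir: south)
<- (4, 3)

-> stack.pop()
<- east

-> maze.move(dir: west)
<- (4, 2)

-> maze.sense(dir: west)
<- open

-> stack.push(x: west)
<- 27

-> maze.move(dir: west)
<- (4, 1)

-> maze.sense(dir: north)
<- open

-> stack.push(x: north)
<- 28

-> maze.move(dir: north)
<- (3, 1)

-> maze.sense(dir: north)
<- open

-> stack.push(x: north)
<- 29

-> maze.move(dir: north)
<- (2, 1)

-> maze.sense(dir: north)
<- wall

-> maze.sense(dir: west)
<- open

-> stack.push(x: west)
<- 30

-> maze.move(dir: west)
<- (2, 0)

-> maze.sense(dir: south)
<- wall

-> maze.sense(dir: north)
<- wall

-> stack.pop()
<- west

-> maze.move(dir: east)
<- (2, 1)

-> stack.pop()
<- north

-> maze.move(dir: south)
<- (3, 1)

-> stack.pop()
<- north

-> maze.move(dir: south)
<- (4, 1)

-> maze.sense(dir: west)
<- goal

-> maze.move(dir: west)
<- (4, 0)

Answer: (4, 0)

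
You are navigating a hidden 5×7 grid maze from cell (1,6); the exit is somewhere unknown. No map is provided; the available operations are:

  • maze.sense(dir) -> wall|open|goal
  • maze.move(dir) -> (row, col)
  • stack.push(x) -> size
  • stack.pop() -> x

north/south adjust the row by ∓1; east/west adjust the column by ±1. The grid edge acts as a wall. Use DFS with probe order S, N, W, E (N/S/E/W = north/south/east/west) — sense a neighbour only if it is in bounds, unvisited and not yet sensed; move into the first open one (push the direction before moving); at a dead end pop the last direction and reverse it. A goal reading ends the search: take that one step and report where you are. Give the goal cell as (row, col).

Action: maze.sense[dir=south]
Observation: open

Action: stack.push[x=south]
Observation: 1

Action: maze.move[dir=south]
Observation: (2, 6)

Action: maze.sense[dir=south]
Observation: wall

Action: maze.sense[dir=west]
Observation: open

Action: stack.push[x=west]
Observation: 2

Action: maze.move[dir=west]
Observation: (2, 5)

Action: maze.sense[dir=south]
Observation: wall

Action: maze.sense[dir=north]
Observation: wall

Action: maze.sense[dir=west]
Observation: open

Action: stack.push[x=west]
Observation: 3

Action: maze.move[dir=west]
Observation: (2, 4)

Action: maze.sense[dir=south]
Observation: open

Action: stack.push[x=south]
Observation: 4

Action: maze.move[dir=south]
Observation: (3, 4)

Action: maze.sense[dir=south]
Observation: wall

Action: maze.sense[dir=west]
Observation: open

Action: stack.push[x=west]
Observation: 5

Action: maze.move[dir=west]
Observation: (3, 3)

Action: maze.sense[dir=south]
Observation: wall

Action: maze.sense[dir=north]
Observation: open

Action: stack.push[x=north]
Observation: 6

Action: maze.move[dir=north]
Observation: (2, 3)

Action: maze.sense[dir=north]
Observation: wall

Action: maze.sense[dir=west]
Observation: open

Action: stack.push[x=west]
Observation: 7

Action: maze.move[dir=west]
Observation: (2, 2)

Action: maze.sense[dir=south]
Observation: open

Action: stack.push[x=south]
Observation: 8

Action: maze.move[dir=south]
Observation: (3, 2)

Action: maze.sense[dir=south]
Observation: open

Action: stack.push[x=south]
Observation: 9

Action: maze.move[dir=south]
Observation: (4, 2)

Action: maze.sense[dir=west]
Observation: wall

Action: stack.pop[]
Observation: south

Action: maze.move[dir=north]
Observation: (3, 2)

Action: maze.sense[dir=west]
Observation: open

Action: stack.push[x=west]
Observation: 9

Action: maze.move[dir=west]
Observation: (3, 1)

Action: maze.sense[dir=north]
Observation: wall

Action: maze.sense[dir=west]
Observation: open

Action: stack.push[x=west]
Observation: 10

Action: maze.move[dir=west]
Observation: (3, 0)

Action: maze.sense[dir=south]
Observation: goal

Action: maze.move[dir=south]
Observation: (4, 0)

Answer: (4, 0)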